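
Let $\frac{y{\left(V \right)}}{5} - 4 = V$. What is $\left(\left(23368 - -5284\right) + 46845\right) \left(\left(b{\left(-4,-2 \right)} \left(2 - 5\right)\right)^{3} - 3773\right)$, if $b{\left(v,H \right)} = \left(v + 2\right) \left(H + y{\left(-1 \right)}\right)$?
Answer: $35542402163$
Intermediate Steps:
$y{\left(V \right)} = 20 + 5 V$
$b{\left(v,H \right)} = \left(2 + v\right) \left(15 + H\right)$ ($b{\left(v,H \right)} = \left(v + 2\right) \left(H + \left(20 + 5 \left(-1\right)\right)\right) = \left(2 + v\right) \left(H + \left(20 - 5\right)\right) = \left(2 + v\right) \left(H + 15\right) = \left(2 + v\right) \left(15 + H\right)$)
$\left(\left(23368 - -5284\right) + 46845\right) \left(\left(b{\left(-4,-2 \right)} \left(2 - 5\right)\right)^{3} - 3773\right) = \left(\left(23368 - -5284\right) + 46845\right) \left(\left(\left(30 + 2 \left(-2\right) + 15 \left(-4\right) - -8\right) \left(2 - 5\right)\right)^{3} - 3773\right) = \left(\left(23368 + 5284\right) + 46845\right) \left(\left(\left(30 - 4 - 60 + 8\right) \left(2 - 5\right)\right)^{3} - 3773\right) = \left(28652 + 46845\right) \left(\left(\left(-26\right) \left(-3\right)\right)^{3} - 3773\right) = 75497 \left(78^{3} - 3773\right) = 75497 \left(474552 - 3773\right) = 75497 \cdot 470779 = 35542402163$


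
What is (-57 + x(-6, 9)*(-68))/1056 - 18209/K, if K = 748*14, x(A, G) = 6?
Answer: -91281/41888 ≈ -2.1792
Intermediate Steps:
K = 10472
(-57 + x(-6, 9)*(-68))/1056 - 18209/K = (-57 + 6*(-68))/1056 - 18209/10472 = (-57 - 408)*(1/1056) - 18209*1/10472 = -465*1/1056 - 18209/10472 = -155/352 - 18209/10472 = -91281/41888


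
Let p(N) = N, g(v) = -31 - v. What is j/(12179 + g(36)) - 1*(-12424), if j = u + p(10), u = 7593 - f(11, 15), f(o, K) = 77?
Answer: 75243507/6056 ≈ 12425.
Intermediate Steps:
u = 7516 (u = 7593 - 1*77 = 7593 - 77 = 7516)
j = 7526 (j = 7516 + 10 = 7526)
j/(12179 + g(36)) - 1*(-12424) = 7526/(12179 + (-31 - 1*36)) - 1*(-12424) = 7526/(12179 + (-31 - 36)) + 12424 = 7526/(12179 - 67) + 12424 = 7526/12112 + 12424 = 7526*(1/12112) + 12424 = 3763/6056 + 12424 = 75243507/6056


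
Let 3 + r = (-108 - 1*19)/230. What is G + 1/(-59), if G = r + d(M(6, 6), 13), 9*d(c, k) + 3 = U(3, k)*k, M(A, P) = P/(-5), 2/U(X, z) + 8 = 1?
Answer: -3689069/854910 ≈ -4.3152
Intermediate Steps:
U(X, z) = -2/7 (U(X, z) = 2/(-8 + 1) = 2/(-7) = 2*(-⅐) = -2/7)
M(A, P) = -P/5 (M(A, P) = P*(-⅕) = -P/5)
d(c, k) = -⅓ - 2*k/63 (d(c, k) = -⅓ + (-2*k/7)/9 = -⅓ - 2*k/63)
r = -817/230 (r = -3 + (-108 - 1*19)/230 = -3 + (-108 - 19)*(1/230) = -3 - 127*1/230 = -3 - 127/230 = -817/230 ≈ -3.5522)
G = -62281/14490 (G = -817/230 + (-⅓ - 2/63*13) = -817/230 + (-⅓ - 26/63) = -817/230 - 47/63 = -62281/14490 ≈ -4.2982)
G + 1/(-59) = -62281/14490 + 1/(-59) = -62281/14490 - 1/59 = -3689069/854910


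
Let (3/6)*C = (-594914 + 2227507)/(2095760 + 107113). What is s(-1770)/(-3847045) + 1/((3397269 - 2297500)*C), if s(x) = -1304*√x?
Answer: 2202873/3590950342034 + 1304*I*√1770/3847045 ≈ 6.1345e-7 + 0.014261*I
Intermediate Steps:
C = 3265186/2202873 (C = 2*((-594914 + 2227507)/(2095760 + 107113)) = 2*(1632593/2202873) = 3265186/2202873 ≈ 1.4822)
s(-1770)/(-3847045) + 1/((3397269 - 2297500)*C) = -1304*I*√1770/(-3847045) + 1/((3397269 - 2297500)*(3265186/2202873)) = -1304*I*√1770*(-1/3847045) + (2202873/3265186)/1099769 = -1304*I*√1770*(-1/3847045) + (1/1099769)*(2202873/3265186) = 1304*I*√1770/3847045 + 2202873/3590950342034 = 2202873/3590950342034 + 1304*I*√1770/3847045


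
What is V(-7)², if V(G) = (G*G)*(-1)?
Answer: 2401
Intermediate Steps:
V(G) = -G² (V(G) = G²*(-1) = -G²)
V(-7)² = (-1*(-7)²)² = (-1*49)² = (-49)² = 2401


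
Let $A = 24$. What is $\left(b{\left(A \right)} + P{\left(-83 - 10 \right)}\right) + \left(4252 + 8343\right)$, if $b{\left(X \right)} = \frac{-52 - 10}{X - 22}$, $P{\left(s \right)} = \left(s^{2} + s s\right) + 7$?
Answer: $29869$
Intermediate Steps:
$P{\left(s \right)} = 7 + 2 s^{2}$ ($P{\left(s \right)} = \left(s^{2} + s^{2}\right) + 7 = 2 s^{2} + 7 = 7 + 2 s^{2}$)
$b{\left(X \right)} = - \frac{62}{-22 + X}$
$\left(b{\left(A \right)} + P{\left(-83 - 10 \right)}\right) + \left(4252 + 8343\right) = \left(- \frac{62}{-22 + 24} + \left(7 + 2 \left(-83 - 10\right)^{2}\right)\right) + \left(4252 + 8343\right) = \left(- \frac{62}{2} + \left(7 + 2 \left(-93\right)^{2}\right)\right) + 12595 = \left(\left(-62\right) \frac{1}{2} + \left(7 + 2 \cdot 8649\right)\right) + 12595 = \left(-31 + \left(7 + 17298\right)\right) + 12595 = \left(-31 + 17305\right) + 12595 = 17274 + 12595 = 29869$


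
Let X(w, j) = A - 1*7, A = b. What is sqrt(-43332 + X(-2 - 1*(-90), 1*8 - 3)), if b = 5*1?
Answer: I*sqrt(43334) ≈ 208.17*I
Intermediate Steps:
b = 5
A = 5
X(w, j) = -2 (X(w, j) = 5 - 1*7 = 5 - 7 = -2)
sqrt(-43332 + X(-2 - 1*(-90), 1*8 - 3)) = sqrt(-43332 - 2) = sqrt(-43334) = I*sqrt(43334)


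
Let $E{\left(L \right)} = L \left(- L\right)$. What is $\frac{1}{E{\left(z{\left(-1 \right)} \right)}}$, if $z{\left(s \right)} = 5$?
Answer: $- \frac{1}{25} \approx -0.04$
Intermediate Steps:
$E{\left(L \right)} = - L^{2}$
$\frac{1}{E{\left(z{\left(-1 \right)} \right)}} = \frac{1}{\left(-1\right) 5^{2}} = \frac{1}{\left(-1\right) 25} = \frac{1}{-25} = - \frac{1}{25}$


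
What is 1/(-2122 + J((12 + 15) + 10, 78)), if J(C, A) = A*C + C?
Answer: 1/801 ≈ 0.0012484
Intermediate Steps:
J(C, A) = C + A*C
1/(-2122 + J((12 + 15) + 10, 78)) = 1/(-2122 + ((12 + 15) + 10)*(1 + 78)) = 1/(-2122 + (27 + 10)*79) = 1/(-2122 + 37*79) = 1/(-2122 + 2923) = 1/801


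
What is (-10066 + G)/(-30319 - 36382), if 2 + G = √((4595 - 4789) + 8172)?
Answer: 10068/66701 - √7978/66701 ≈ 0.14960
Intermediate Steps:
G = -2 + √7978 (G = -2 + √((4595 - 4789) + 8172) = -2 + √(-194 + 8172) = -2 + √7978 ≈ 87.320)
(-10066 + G)/(-30319 - 36382) = (-10066 + (-2 + √7978))/(-30319 - 36382) = (-10068 + √7978)/(-66701) = (-10068 + √7978)*(-1/66701) = 10068/66701 - √7978/66701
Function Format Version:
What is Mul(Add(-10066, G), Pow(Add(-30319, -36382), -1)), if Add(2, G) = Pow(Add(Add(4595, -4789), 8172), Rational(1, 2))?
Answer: Add(Rational(10068, 66701), Mul(Rational(-1, 66701), Pow(7978, Rational(1, 2)))) ≈ 0.14960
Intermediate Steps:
G = Add(-2, Pow(7978, Rational(1, 2))) (G = Add(-2, Pow(Add(Add(4595, -4789), 8172), Rational(1, 2))) = Add(-2, Pow(Add(-194, 8172), Rational(1, 2))) = Add(-2, Pow(7978, Rational(1, 2))) ≈ 87.320)
Mul(Add(-10066, G), Pow(Add(-30319, -36382), -1)) = Mul(Add(-10066, Add(-2, Pow(7978, Rational(1, 2)))), Pow(Add(-30319, -36382), -1)) = Mul(Add(-10068, Pow(7978, Rational(1, 2))), Pow(-66701, -1)) = Mul(Add(-10068, Pow(7978, Rational(1, 2))), Rational(-1, 66701)) = Add(Rational(10068, 66701), Mul(Rational(-1, 66701), Pow(7978, Rational(1, 2))))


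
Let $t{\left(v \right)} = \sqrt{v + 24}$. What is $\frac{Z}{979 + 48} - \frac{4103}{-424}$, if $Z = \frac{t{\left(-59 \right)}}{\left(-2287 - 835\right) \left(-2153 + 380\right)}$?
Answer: $\frac{4103}{424} + \frac{i \sqrt{35}}{5684759262} \approx 9.6769 + 1.0407 \cdot 10^{-9} i$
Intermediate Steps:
$t{\left(v \right)} = \sqrt{24 + v}$
$Z = \frac{i \sqrt{35}}{5535306}$ ($Z = \frac{\sqrt{24 - 59}}{\left(-2287 - 835\right) \left(-2153 + 380\right)} = \frac{\sqrt{-35}}{\left(-3122\right) \left(-1773\right)} = \frac{i \sqrt{35}}{5535306} \approx 1.0688 \cdot 10^{-6} i$)
$\frac{Z}{979 + 48} - \frac{4103}{-424} = \frac{\frac{1}{5535306} i \sqrt{35}}{979 + 48} - \frac{4103}{-424} = \frac{\frac{1}{5535306} i \sqrt{35}}{1027} - - \frac{4103}{424} = \frac{i \sqrt{35}}{5535306} \cdot \frac{1}{1027} + \frac{4103}{424} = \frac{i \sqrt{35}}{5684759262} + \frac{4103}{424} = \frac{4103}{424} + \frac{i \sqrt{35}}{5684759262}$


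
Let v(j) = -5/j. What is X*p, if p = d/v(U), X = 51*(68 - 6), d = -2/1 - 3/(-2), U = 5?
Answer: 1581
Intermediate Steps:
d = -1/2 (d = -2*1 - 3*(-1/2) = -2 + 3/2 = -1/2 ≈ -0.50000)
X = 3162 (X = 51*62 = 3162)
p = 1/2 (p = -(-1/1)/2 = -1/(2*((-5*1/5))) = -1/2/(-1) = -1/2*(-1) = 1/2 ≈ 0.50000)
X*p = 3162*(1/2) = 1581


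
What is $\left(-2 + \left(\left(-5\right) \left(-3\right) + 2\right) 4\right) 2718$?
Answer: $179388$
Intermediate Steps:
$\left(-2 + \left(\left(-5\right) \left(-3\right) + 2\right) 4\right) 2718 = \left(-2 + \left(15 + 2\right) 4\right) 2718 = \left(-2 + 17 \cdot 4\right) 2718 = \left(-2 + 68\right) 2718 = 66 \cdot 2718 = 179388$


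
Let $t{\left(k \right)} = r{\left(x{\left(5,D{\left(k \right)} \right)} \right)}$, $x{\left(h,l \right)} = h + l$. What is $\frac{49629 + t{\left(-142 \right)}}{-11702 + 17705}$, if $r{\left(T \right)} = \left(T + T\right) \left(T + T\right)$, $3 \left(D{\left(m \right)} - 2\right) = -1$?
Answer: $\frac{448261}{54027} \approx 8.297$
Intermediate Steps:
$D{\left(m \right)} = \frac{5}{3}$ ($D{\left(m \right)} = 2 + \frac{1}{3} \left(-1\right) = 2 - \frac{1}{3} = \frac{5}{3}$)
$r{\left(T \right)} = 4 T^{2}$ ($r{\left(T \right)} = 2 T 2 T = 4 T^{2}$)
$t{\left(k \right)} = \frac{1600}{9}$ ($t{\left(k \right)} = 4 \left(5 + \frac{5}{3}\right)^{2} = 4 \left(\frac{20}{3}\right)^{2} = 4 \cdot \frac{400}{9} = \frac{1600}{9}$)
$\frac{49629 + t{\left(-142 \right)}}{-11702 + 17705} = \frac{49629 + \frac{1600}{9}}{-11702 + 17705} = \frac{448261}{9 \cdot 6003} = \frac{448261}{9} \cdot \frac{1}{6003} = \frac{448261}{54027}$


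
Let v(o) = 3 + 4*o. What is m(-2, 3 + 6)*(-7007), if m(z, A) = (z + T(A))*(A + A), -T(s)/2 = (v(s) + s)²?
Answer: 581440860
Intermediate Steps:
T(s) = -2*(3 + 5*s)² (T(s) = -2*((3 + 4*s) + s)² = -2*(3 + 5*s)²)
m(z, A) = 2*A*(z - 2*(3 + 5*A)²) (m(z, A) = (z - 2*(3 + 5*A)²)*(A + A) = (z - 2*(3 + 5*A)²)*(2*A) = 2*A*(z - 2*(3 + 5*A)²))
m(-2, 3 + 6)*(-7007) = (2*(3 + 6)*(-2 - 2*(3 + 5*(3 + 6))²))*(-7007) = (2*9*(-2 - 2*(3 + 5*9)²))*(-7007) = (2*9*(-2 - 2*(3 + 45)²))*(-7007) = (2*9*(-2 - 2*48²))*(-7007) = (2*9*(-2 - 2*2304))*(-7007) = (2*9*(-2 - 4608))*(-7007) = (2*9*(-4610))*(-7007) = -82980*(-7007) = 581440860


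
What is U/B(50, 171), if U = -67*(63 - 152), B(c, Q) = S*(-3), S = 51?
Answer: -5963/153 ≈ -38.974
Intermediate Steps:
B(c, Q) = -153 (B(c, Q) = 51*(-3) = -153)
U = 5963 (U = -67*(-89) = 5963)
U/B(50, 171) = 5963/(-153) = 5963*(-1/153) = -5963/153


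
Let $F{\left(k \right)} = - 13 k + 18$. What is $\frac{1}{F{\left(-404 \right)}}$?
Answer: $\frac{1}{5270} \approx 0.00018975$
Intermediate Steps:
$F{\left(k \right)} = 18 - 13 k$
$\frac{1}{F{\left(-404 \right)}} = \frac{1}{18 - -5252} = \frac{1}{18 + 5252} = \frac{1}{5270}$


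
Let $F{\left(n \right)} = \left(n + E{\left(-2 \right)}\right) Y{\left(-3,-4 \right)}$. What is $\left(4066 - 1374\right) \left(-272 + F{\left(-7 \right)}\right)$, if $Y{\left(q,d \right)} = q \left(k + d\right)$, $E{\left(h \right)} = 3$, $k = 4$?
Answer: $-732224$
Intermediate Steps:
$Y{\left(q,d \right)} = q \left(4 + d\right)$
$F{\left(n \right)} = 0$ ($F{\left(n \right)} = \left(n + 3\right) \left(- 3 \left(4 - 4\right)\right) = \left(3 + n\right) \left(\left(-3\right) 0\right) = \left(3 + n\right) 0 = 0$)
$\left(4066 - 1374\right) \left(-272 + F{\left(-7 \right)}\right) = \left(4066 - 1374\right) \left(-272 + 0\right) = 2692 \left(-272\right) = -732224$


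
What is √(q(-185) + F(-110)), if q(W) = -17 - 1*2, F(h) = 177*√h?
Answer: √(-19 + 177*I*√110) ≈ 30.311 + 30.623*I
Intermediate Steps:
q(W) = -19 (q(W) = -17 - 2 = -19)
√(q(-185) + F(-110)) = √(-19 + 177*√(-110)) = √(-19 + 177*(I*√110)) = √(-19 + 177*I*√110)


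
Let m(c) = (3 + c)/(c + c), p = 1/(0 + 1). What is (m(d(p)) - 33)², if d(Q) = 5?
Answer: 25921/25 ≈ 1036.8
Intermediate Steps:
p = 1 (p = 1/1 = 1)
m(c) = (3 + c)/(2*c) (m(c) = (3 + c)/((2*c)) = (3 + c)*(1/(2*c)) = (3 + c)/(2*c))
(m(d(p)) - 33)² = ((½)*(3 + 5)/5 - 33)² = ((½)*(⅕)*8 - 33)² = (⅘ - 33)² = (-161/5)² = 25921/25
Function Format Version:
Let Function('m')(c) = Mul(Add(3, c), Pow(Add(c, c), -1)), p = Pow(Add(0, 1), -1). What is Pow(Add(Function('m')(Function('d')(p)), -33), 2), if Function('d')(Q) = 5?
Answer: Rational(25921, 25) ≈ 1036.8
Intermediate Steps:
p = 1 (p = Pow(1, -1) = 1)
Function('m')(c) = Mul(Rational(1, 2), Pow(c, -1), Add(3, c)) (Function('m')(c) = Mul(Add(3, c), Pow(Mul(2, c), -1)) = Mul(Add(3, c), Mul(Rational(1, 2), Pow(c, -1))) = Mul(Rational(1, 2), Pow(c, -1), Add(3, c)))
Pow(Add(Function('m')(Function('d')(p)), -33), 2) = Pow(Add(Mul(Rational(1, 2), Pow(5, -1), Add(3, 5)), -33), 2) = Pow(Add(Mul(Rational(1, 2), Rational(1, 5), 8), -33), 2) = Pow(Add(Rational(4, 5), -33), 2) = Pow(Rational(-161, 5), 2) = Rational(25921, 25)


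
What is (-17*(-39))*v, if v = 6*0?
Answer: 0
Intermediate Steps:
v = 0
(-17*(-39))*v = -17*(-39)*0 = 663*0 = 0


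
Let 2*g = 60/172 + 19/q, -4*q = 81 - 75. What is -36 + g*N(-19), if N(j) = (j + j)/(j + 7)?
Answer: -85919/1548 ≈ -55.503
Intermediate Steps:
q = -3/2 (q = -(81 - 75)/4 = -¼*6 = -3/2 ≈ -1.5000)
N(j) = 2*j/(7 + j) (N(j) = (2*j)/(7 + j) = 2*j/(7 + j))
g = -1589/258 (g = (60/172 + 19/(-3/2))/2 = (60*(1/172) + 19*(-⅔))/2 = (15/43 - 38/3)/2 = (½)*(-1589/129) = -1589/258 ≈ -6.1589)
-36 + g*N(-19) = -36 - 1589*(-19)/(129*(7 - 19)) = -36 - 1589*(-19)/(129*(-12)) = -36 - 1589*(-19)*(-1)/(129*12) = -36 - 1589/258*19/6 = -36 - 30191/1548 = -85919/1548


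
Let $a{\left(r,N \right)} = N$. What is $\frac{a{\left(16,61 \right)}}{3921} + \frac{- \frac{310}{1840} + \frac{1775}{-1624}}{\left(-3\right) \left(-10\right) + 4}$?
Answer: $- \frac{53640815}{2489772264} \approx -0.021544$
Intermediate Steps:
$\frac{a{\left(16,61 \right)}}{3921} + \frac{- \frac{310}{1840} + \frac{1775}{-1624}}{\left(-3\right) \left(-10\right) + 4} = \frac{61}{3921} + \frac{- \frac{310}{1840} + \frac{1775}{-1624}}{\left(-3\right) \left(-10\right) + 4} = 61 \cdot \frac{1}{3921} + \frac{\left(-310\right) \frac{1}{1840} + 1775 \left(- \frac{1}{1624}\right)}{30 + 4} = \frac{61}{3921} + \frac{- \frac{31}{184} - \frac{1775}{1624}}{34} = \frac{61}{3921} - \frac{23559}{634984} = - \frac{53640815}{2489772264}$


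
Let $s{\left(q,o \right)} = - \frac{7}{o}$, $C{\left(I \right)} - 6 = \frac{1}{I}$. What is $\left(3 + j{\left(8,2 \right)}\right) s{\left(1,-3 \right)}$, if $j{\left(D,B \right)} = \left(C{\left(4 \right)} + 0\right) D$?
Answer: $\frac{371}{3} \approx 123.67$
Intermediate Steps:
$C{\left(I \right)} = 6 + \frac{1}{I}$
$j{\left(D,B \right)} = \frac{25 D}{4}$ ($j{\left(D,B \right)} = \left(\left(6 + \frac{1}{4}\right) + 0\right) D = \left(\frac{25}{4} + 0\right) D = \frac{25 D}{4}$)
$\left(3 + j{\left(8,2 \right)}\right) s{\left(1,-3 \right)} = \left(3 + \frac{25}{4} \cdot 8\right) \left(- \frac{7}{-3}\right) = \left(3 + 50\right) \left(\left(-7\right) \left(- \frac{1}{3}\right)\right) = 53 \cdot \frac{7}{3} = \frac{371}{3}$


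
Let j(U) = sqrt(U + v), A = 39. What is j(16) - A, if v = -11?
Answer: -39 + sqrt(5) ≈ -36.764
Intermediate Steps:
j(U) = sqrt(-11 + U) (j(U) = sqrt(U - 11) = sqrt(-11 + U))
j(16) - A = sqrt(-11 + 16) - 1*39 = sqrt(5) - 39 = -39 + sqrt(5)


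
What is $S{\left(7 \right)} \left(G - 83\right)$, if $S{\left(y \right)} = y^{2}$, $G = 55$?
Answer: $-1372$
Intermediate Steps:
$S{\left(7 \right)} \left(G - 83\right) = 7^{2} \left(55 - 83\right) = 49 \left(-28\right) = -1372$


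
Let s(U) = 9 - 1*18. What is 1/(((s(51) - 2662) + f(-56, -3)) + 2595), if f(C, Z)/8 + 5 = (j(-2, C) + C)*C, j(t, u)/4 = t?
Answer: 1/28556 ≈ 3.5019e-5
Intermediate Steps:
s(U) = -9 (s(U) = 9 - 18 = -9)
j(t, u) = 4*t
f(C, Z) = -40 + 8*C*(-8 + C) (f(C, Z) = -40 + 8*((4*(-2) + C)*C) = -40 + 8*((-8 + C)*C) = -40 + 8*(C*(-8 + C)) = -40 + 8*C*(-8 + C))
1/(((s(51) - 2662) + f(-56, -3)) + 2595) = 1/(((-9 - 2662) + (-40 - 64*(-56) + 8*(-56)²)) + 2595) = 1/((-2671 + (-40 + 3584 + 8*3136)) + 2595) = 1/((-2671 + (-40 + 3584 + 25088)) + 2595) = 1/((-2671 + 28632) + 2595) = 1/(25961 + 2595) = 1/28556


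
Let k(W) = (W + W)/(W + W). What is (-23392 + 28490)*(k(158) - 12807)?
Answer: -65284988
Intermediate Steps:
k(W) = 1 (k(W) = (2*W)/((2*W)) = (2*W)*(1/(2*W)) = 1)
(-23392 + 28490)*(k(158) - 12807) = (-23392 + 28490)*(1 - 12807) = 5098*(-12806) = -65284988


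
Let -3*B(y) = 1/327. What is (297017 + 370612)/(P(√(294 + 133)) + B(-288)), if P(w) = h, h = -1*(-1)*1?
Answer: 654944049/980 ≈ 6.6831e+5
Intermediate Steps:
h = 1 (h = 1*1 = 1)
B(y) = -1/981 (B(y) = -⅓/327 = -⅓*1/327 = -1/981)
P(w) = 1
(297017 + 370612)/(P(√(294 + 133)) + B(-288)) = (297017 + 370612)/(1 - 1/981) = 667629/(980/981) = 667629*(981/980) = 654944049/980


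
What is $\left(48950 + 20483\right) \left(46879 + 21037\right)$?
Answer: $4715611628$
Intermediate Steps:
$\left(48950 + 20483\right) \left(46879 + 21037\right) = 69433 \cdot 67916 = 4715611628$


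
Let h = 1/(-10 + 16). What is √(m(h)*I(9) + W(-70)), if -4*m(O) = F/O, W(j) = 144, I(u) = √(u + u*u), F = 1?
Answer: 3*√(64 - 2*√10)/2 ≈ 11.392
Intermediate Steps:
I(u) = √(u + u²)
h = ⅙ (h = 1/6 = ⅙ ≈ 0.16667)
m(O) = -1/(4*O)
√(m(h)*I(9) + W(-70)) = √((-1/(4*⅙))*√(9*(1 + 9)) + 144) = √((-¼*6)*√(9*10) + 144) = √(-9*√10/2 + 144) = √(144 - 9*√10/2)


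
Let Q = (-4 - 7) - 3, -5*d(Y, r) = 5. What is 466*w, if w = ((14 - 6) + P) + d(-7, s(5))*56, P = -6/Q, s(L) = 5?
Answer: -155178/7 ≈ -22168.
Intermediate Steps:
d(Y, r) = -1 (d(Y, r) = -⅕*5 = -1)
Q = -14 (Q = -11 - 3 = -14)
P = 3/7 (P = -6/(-14) = -6*(-1/14) = 3/7 ≈ 0.42857)
w = -333/7 (w = ((14 - 6) + 3/7) - 1*56 = (8 + 3/7) - 56 = 59/7 - 56 = -333/7 ≈ -47.571)
466*w = 466*(-333/7) = -155178/7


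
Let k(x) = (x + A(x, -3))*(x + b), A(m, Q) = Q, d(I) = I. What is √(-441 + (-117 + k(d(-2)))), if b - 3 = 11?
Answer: I*√618 ≈ 24.86*I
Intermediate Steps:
b = 14 (b = 3 + 11 = 14)
k(x) = (-3 + x)*(14 + x) (k(x) = (x - 3)*(x + 14) = (-3 + x)*(14 + x))
√(-441 + (-117 + k(d(-2)))) = √(-441 + (-117 + (-42 + (-2)² + 11*(-2)))) = √(-441 + (-117 + (-42 + 4 - 22))) = √(-441 + (-117 - 60)) = √(-441 - 177) = √(-618) = I*√618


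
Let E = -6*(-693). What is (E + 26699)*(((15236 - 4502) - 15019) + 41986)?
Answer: 1163339757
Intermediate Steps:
E = 4158
(E + 26699)*(((15236 - 4502) - 15019) + 41986) = (4158 + 26699)*(((15236 - 4502) - 15019) + 41986) = 30857*((10734 - 15019) + 41986) = 30857*(-4285 + 41986) = 30857*37701 = 1163339757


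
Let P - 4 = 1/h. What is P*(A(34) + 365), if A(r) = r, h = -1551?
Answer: 824999/517 ≈ 1595.7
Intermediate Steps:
P = 6203/1551 (P = 4 + 1/(-1551) = 4 - 1/1551 = 6203/1551 ≈ 3.9994)
P*(A(34) + 365) = 6203*(34 + 365)/1551 = (6203/1551)*399 = 824999/517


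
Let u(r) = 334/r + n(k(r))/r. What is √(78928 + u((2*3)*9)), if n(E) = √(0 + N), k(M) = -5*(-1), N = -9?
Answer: √(25574676 + 18*I)/18 ≈ 280.95 + 9.887e-5*I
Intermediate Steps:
k(M) = 5
n(E) = 3*I (n(E) = √(0 - 9) = √(-9) = 3*I)
u(r) = 334/r + 3*I/r (u(r) = 334/r + (3*I)/r = 334/r + 3*I/r)
√(78928 + u((2*3)*9)) = √(78928 + (334 + 3*I)/(((2*3)*9))) = √(78928 + (334 + 3*I)/((6*9))) = √(78928 + (334 + 3*I)/54) = √(78928 + (167/27 + I/18)) = √(2131223/27 + I/18)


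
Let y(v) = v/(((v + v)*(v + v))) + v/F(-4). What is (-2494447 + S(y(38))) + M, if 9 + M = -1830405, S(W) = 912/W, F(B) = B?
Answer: -2080304349/481 ≈ -4.3250e+6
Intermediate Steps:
y(v) = -v/4 + 1/(4*v) (y(v) = v/(((v + v)*(v + v))) + v/(-4) = v/(((2*v)*(2*v))) + v*(-1/4) = v/((4*v**2)) - v/4 = v*(1/(4*v**2)) - v/4 = 1/(4*v) - v/4 = -v/4 + 1/(4*v))
M = -1830414 (M = -9 - 1830405 = -1830414)
(-2494447 + S(y(38))) + M = (-2494447 + 912/(((1/4)*(1 - 1*38**2)/38))) - 1830414 = (-2494447 + 912/(((1/4)*(1/38)*(1 - 1*1444)))) - 1830414 = (-2494447 + 912/(((1/4)*(1/38)*(1 - 1444)))) - 1830414 = (-2494447 + 912/(((1/4)*(1/38)*(-1443)))) - 1830414 = (-2494447 + 912/(-1443/152)) - 1830414 = (-2494447 + 912*(-152/1443)) - 1830414 = (-2494447 - 46208/481) - 1830414 = -1199875215/481 - 1830414 = -2080304349/481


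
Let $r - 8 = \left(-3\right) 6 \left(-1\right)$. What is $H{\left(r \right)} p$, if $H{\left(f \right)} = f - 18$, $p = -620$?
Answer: $-4960$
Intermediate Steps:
$r = 26$ ($r = 8 + \left(-3\right) 6 \left(-1\right) = 8 - -18 = 8 + 18 = 26$)
$H{\left(f \right)} = -18 + f$
$H{\left(r \right)} p = \left(-18 + 26\right) \left(-620\right) = 8 \left(-620\right) = -4960$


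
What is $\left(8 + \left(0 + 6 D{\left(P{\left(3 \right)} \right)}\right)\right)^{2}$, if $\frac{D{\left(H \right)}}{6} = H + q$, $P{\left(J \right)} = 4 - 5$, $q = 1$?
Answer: $64$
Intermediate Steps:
$P{\left(J \right)} = -1$ ($P{\left(J \right)} = 4 - 5 = -1$)
$D{\left(H \right)} = 6 + 6 H$ ($D{\left(H \right)} = 6 \left(H + 1\right) = 6 \left(1 + H\right) = 6 + 6 H$)
$\left(8 + \left(0 + 6 D{\left(P{\left(3 \right)} \right)}\right)\right)^{2} = \left(8 + \left(0 + 6 \left(6 + 6 \left(-1\right)\right)\right)\right)^{2} = \left(8 + \left(0 + 6 \left(6 - 6\right)\right)\right)^{2} = \left(8 + \left(0 + 6 \cdot 0\right)\right)^{2} = \left(8 + \left(0 + 0\right)\right)^{2} = \left(8 + 0\right)^{2} = 8^{2} = 64$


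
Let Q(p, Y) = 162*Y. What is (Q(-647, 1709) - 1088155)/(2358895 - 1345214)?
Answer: -811297/1013681 ≈ -0.80035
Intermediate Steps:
(Q(-647, 1709) - 1088155)/(2358895 - 1345214) = (162*1709 - 1088155)/(2358895 - 1345214) = (276858 - 1088155)/1013681 = -811297*1/1013681 = -811297/1013681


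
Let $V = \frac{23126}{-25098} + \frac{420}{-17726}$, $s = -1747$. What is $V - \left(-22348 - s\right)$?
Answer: $\frac{2291174915828}{111221787} \approx 20600.0$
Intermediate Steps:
$V = - \frac{105118159}{111221787}$ ($V = 23126 \left(- \frac{1}{25098}\right) + 420 \left(- \frac{1}{17726}\right) = - \frac{11563}{12549} - \frac{210}{8863} = - \frac{105118159}{111221787} \approx -0.94512$)
$V - \left(-22348 - s\right) = - \frac{105118159}{111221787} - \left(-22348 - -1747\right) = - \frac{105118159}{111221787} - \left(-22348 + 1747\right) = - \frac{105118159}{111221787} - -20601 = - \frac{105118159}{111221787} + 20601 = \frac{2291174915828}{111221787}$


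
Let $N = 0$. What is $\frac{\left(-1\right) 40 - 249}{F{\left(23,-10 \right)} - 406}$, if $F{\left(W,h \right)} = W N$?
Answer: $\frac{289}{406} \approx 0.71182$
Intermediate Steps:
$F{\left(W,h \right)} = 0$ ($F{\left(W,h \right)} = W 0 = 0$)
$\frac{\left(-1\right) 40 - 249}{F{\left(23,-10 \right)} - 406} = \frac{\left(-1\right) 40 - 249}{0 - 406} = \frac{-40 - 249}{-406} = \left(-289\right) \left(- \frac{1}{406}\right) = \frac{289}{406}$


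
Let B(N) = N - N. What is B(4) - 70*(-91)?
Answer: 6370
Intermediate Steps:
B(N) = 0
B(4) - 70*(-91) = 0 - 70*(-91) = 0 + 6370 = 6370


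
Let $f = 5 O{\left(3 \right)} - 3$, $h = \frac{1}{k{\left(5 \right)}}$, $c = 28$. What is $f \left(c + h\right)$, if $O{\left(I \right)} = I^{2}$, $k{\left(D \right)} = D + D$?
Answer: $\frac{5901}{5} \approx 1180.2$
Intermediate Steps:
$k{\left(D \right)} = 2 D$
$h = \frac{1}{10}$ ($h = \frac{1}{2 \cdot 5} = \frac{1}{10} \approx 0.1$)
$f = 42$ ($f = 5 \cdot 3^{2} - 3 = 5 \cdot 9 - 3 = 45 - 3 = 42$)
$f \left(c + h\right) = 42 \left(28 + \frac{1}{10}\right) = 42 \cdot \frac{281}{10} = \frac{5901}{5}$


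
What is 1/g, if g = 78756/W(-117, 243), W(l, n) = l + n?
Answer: 21/13126 ≈ 0.0015999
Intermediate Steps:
g = 13126/21 (g = 78756/(-117 + 243) = 78756/126 = 78756*(1/126) = 13126/21 ≈ 625.05)
1/g = 1/(13126/21) = 21/13126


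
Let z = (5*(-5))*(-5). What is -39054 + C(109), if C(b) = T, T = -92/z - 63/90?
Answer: -9763859/250 ≈ -39055.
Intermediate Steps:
z = 125 (z = -25*(-5) = 125)
T = -359/250 (T = -92/125 - 63/90 = -92*1/125 - 63*1/90 = -92/125 - 7/10 = -359/250 ≈ -1.4360)
C(b) = -359/250
-39054 + C(109) = -39054 - 359/250 = -9763859/250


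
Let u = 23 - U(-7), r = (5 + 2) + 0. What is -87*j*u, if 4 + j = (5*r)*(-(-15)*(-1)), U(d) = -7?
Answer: 1380690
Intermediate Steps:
r = 7 (r = 7 + 0 = 7)
j = -529 (j = -4 + (5*7)*(-(-15)*(-1)) = -4 + 35*(-3*5) = -4 + 35*(-15) = -4 - 525 = -529)
u = 30 (u = 23 - 1*(-7) = 23 + 7 = 30)
-87*j*u = -87*(-529)*30 = -(-46023)*30 = -1*(-1380690) = 1380690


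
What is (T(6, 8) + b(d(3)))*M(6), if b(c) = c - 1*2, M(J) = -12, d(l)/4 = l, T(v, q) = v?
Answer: -192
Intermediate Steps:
d(l) = 4*l
b(c) = -2 + c (b(c) = c - 2 = -2 + c)
(T(6, 8) + b(d(3)))*M(6) = (6 + (-2 + 4*3))*(-12) = (6 + (-2 + 12))*(-12) = (6 + 10)*(-12) = 16*(-12) = -192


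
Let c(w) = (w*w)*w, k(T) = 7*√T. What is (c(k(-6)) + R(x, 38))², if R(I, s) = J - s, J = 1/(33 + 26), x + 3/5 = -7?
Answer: -88454790423/3481 + 9223956*I*√6/59 ≈ -2.5411e+7 + 3.8295e+5*I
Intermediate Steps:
x = -38/5 (x = -⅗ - 7 = -38/5 ≈ -7.6000)
J = 1/59 ≈ 0.016949
R(I, s) = 1/59 - s
c(w) = w³ (c(w) = w²*w = w³)
(c(k(-6)) + R(x, 38))² = ((7*√(-6))³ + (1/59 - 1*38))² = ((7*(I*√6))³ + (1/59 - 38))² = ((7*I*√6)³ - 2241/59)² = (-2058*I*√6 - 2241/59)² = (-2241/59 - 2058*I*√6)²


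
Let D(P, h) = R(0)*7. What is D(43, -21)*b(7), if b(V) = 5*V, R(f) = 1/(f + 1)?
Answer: 245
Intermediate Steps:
R(f) = 1/(1 + f)
D(P, h) = 7 (D(P, h) = 7/(1 + 0) = 7/1 = 1*7 = 7)
D(43, -21)*b(7) = 7*(5*7) = 7*35 = 245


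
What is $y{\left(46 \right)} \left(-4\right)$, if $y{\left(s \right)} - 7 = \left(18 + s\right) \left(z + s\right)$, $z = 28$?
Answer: $-18972$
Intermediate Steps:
$y{\left(s \right)} = 7 + \left(18 + s\right) \left(28 + s\right)$
$y{\left(46 \right)} \left(-4\right) = \left(511 + 46^{2} + 46 \cdot 46\right) \left(-4\right) = \left(511 + 2116 + 2116\right) \left(-4\right) = 4743 \left(-4\right) = -18972$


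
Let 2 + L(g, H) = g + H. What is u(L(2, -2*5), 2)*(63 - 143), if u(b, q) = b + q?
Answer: 640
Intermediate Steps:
L(g, H) = -2 + H + g (L(g, H) = -2 + (g + H) = -2 + (H + g) = -2 + H + g)
u(L(2, -2*5), 2)*(63 - 143) = ((-2 - 2*5 + 2) + 2)*(63 - 143) = ((-2 - 10 + 2) + 2)*(-80) = (-10 + 2)*(-80) = -8*(-80) = 640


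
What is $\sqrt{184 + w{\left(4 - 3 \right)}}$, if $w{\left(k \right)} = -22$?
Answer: $9 \sqrt{2} \approx 12.728$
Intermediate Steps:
$\sqrt{184 + w{\left(4 - 3 \right)}} = \sqrt{184 - 22} = \sqrt{162} = 9 \sqrt{2}$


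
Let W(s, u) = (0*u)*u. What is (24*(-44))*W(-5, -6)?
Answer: 0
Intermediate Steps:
W(s, u) = 0 (W(s, u) = 0*u = 0)
(24*(-44))*W(-5, -6) = (24*(-44))*0 = -1056*0 = 0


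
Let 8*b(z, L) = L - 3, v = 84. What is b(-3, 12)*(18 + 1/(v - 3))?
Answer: 1459/72 ≈ 20.264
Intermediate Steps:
b(z, L) = -3/8 + L/8 (b(z, L) = (L - 3)/8 = (-3 + L)/8 = -3/8 + L/8)
b(-3, 12)*(18 + 1/(v - 3)) = (-3/8 + (1/8)*12)*(18 + 1/(84 - 3)) = (-3/8 + 3/2)*(18 + 1/81) = 9*(18 + 1/81)/8 = (9/8)*(1459/81) = 1459/72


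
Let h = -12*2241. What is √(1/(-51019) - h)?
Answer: √69998218352993/51019 ≈ 163.99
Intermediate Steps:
h = -26892
√(1/(-51019) - h) = √(1/(-51019) - 1*(-26892)) = √(-1/51019 + 26892) = √(1372002947/51019) = √69998218352993/51019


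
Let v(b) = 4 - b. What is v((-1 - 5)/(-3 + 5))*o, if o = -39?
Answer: -273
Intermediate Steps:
v((-1 - 5)/(-3 + 5))*o = (4 - (-1 - 5)/(-3 + 5))*(-39) = (4 - (-6)/2)*(-39) = (4 - 1*(-3))*(-39) = (4 + 3)*(-39) = 7*(-39) = -273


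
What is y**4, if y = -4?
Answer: 256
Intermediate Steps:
y**4 = (-4)**4 = 256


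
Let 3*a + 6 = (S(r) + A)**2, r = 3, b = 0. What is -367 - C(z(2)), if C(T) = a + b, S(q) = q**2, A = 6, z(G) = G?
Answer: -440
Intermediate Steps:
a = 73 (a = -2 + (3**2 + 6)**2/3 = -2 + (9 + 6)**2/3 = -2 + (1/3)*15**2 = -2 + (1/3)*225 = -2 + 75 = 73)
C(T) = 73 (C(T) = 73 + 0 = 73)
-367 - C(z(2)) = -367 - 1*73 = -367 - 73 = -440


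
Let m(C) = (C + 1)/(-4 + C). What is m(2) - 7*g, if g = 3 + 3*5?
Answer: -255/2 ≈ -127.50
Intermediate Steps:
m(C) = (1 + C)/(-4 + C)
g = 18 (g = 3 + 15 = 18)
m(2) - 7*g = (1 + 2)/(-4 + 2) - 7*18 = 3/(-2) - 126 = -½*3 - 126 = -3/2 - 126 = -255/2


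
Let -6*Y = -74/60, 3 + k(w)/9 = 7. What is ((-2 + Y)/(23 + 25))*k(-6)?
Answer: -323/240 ≈ -1.3458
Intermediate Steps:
k(w) = 36 (k(w) = -27 + 9*7 = -27 + 63 = 36)
Y = 37/180 (Y = -(-37)/(3*60) = -⅙*(-37/30) = 37/180 ≈ 0.20556)
((-2 + Y)/(23 + 25))*k(-6) = ((-2 + 37/180)/(23 + 25))*36 = -323/180/48*36 = -323/180*1/48*36 = -323/8640*36 = -323/240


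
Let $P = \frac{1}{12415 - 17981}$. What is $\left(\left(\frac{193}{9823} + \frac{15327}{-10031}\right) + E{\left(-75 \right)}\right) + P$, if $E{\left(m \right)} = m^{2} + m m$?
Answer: $\frac{560832503998989}{49858463578} \approx 11248.0$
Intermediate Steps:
$E{\left(m \right)} = 2 m^{2}$ ($E{\left(m \right)} = m^{2} + m^{2} = 2 m^{2}$)
$P = - \frac{1}{5566}$ ($P = \frac{1}{-5566} = - \frac{1}{5566} \approx -0.00017966$)
$\left(\left(\frac{193}{9823} + \frac{15327}{-10031}\right) + E{\left(-75 \right)}\right) + P = \left(\left(\frac{193}{9823} + \frac{15327}{-10031}\right) + 2 \left(-75\right)^{2}\right) - \frac{1}{5566} = \left(\left(193 \cdot \frac{1}{9823} + 15327 \left(- \frac{1}{10031}\right)\right) + 2 \cdot 5625\right) - \frac{1}{5566} = \left(\left(\frac{193}{9823} - \frac{15327}{10031}\right) + 11250\right) - \frac{1}{5566} = \left(- \frac{148621138}{98534513} + 11250\right) - \frac{1}{5566} = \frac{1108364650112}{98534513} - \frac{1}{5566} = \frac{560832503998989}{49858463578}$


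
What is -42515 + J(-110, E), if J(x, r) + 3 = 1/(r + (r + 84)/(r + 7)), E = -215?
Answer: -1895835310/44589 ≈ -42518.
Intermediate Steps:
J(x, r) = -3 + 1/(r + (84 + r)/(7 + r)) (J(x, r) = -3 + 1/(r + (r + 84)/(r + 7)) = -3 + 1/(r + (84 + r)/(7 + r)))
-42515 + J(-110, E) = -42515 + (-245 - 23*(-215) - 3*(-215)²)/(84 + (-215)² + 8*(-215)) = -42515 + (-245 + 4945 - 3*46225)/(84 + 46225 - 1720) = -42515 + (-245 + 4945 - 138675)/44589 = -42515 + (1/44589)*(-133975) = -42515 - 133975/44589 = -1895835310/44589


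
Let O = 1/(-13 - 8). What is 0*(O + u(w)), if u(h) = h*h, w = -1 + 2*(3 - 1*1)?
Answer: 0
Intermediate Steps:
w = 3 (w = -1 + 2*(3 - 1) = -1 + 2*2 = -1 + 4 = 3)
u(h) = h²
O = -1/21 (O = 1/(-21) = -1/21 ≈ -0.047619)
0*(O + u(w)) = 0*(-1/21 + 3²) = 0*(-1/21 + 9) = 0*(188/21) = 0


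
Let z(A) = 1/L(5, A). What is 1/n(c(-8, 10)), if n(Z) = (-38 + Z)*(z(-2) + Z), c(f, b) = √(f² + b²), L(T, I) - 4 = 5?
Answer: -6471/8501120 - 3069*√41/8501120 ≈ -0.0030728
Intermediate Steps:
L(T, I) = 9 (L(T, I) = 4 + 5 = 9)
z(A) = ⅑ (z(A) = 1/9 = ⅑)
c(f, b) = √(b² + f²)
n(Z) = (-38 + Z)*(⅑ + Z)
1/n(c(-8, 10)) = 1/(-38/9 + (√(10² + (-8)²))² - 341*√(10² + (-8)²)/9) = 1/(-38/9 + (√(100 + 64))² - 341*√(100 + 64)/9) = 1/(-38/9 + (√164)² - 682*√41/9) = 1/(-38/9 + (2*√41)² - 682*√41/9) = 1/(-38/9 + 164 - 682*√41/9) = 1/(1438/9 - 682*√41/9)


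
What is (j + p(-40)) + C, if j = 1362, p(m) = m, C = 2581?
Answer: 3903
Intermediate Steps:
(j + p(-40)) + C = (1362 - 40) + 2581 = 1322 + 2581 = 3903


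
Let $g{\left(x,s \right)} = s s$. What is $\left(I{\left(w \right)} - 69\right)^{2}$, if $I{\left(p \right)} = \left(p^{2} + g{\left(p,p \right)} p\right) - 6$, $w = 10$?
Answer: $1050625$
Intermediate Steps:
$g{\left(x,s \right)} = s^{2}$
$I{\left(p \right)} = -6 + p^{2} + p^{3}$ ($I{\left(p \right)} = \left(p^{2} + p^{2} p\right) - 6 = \left(p^{2} + p^{3}\right) - 6 = -6 + p^{2} + p^{3}$)
$\left(I{\left(w \right)} - 69\right)^{2} = \left(\left(-6 + 10^{2} + 10^{3}\right) - 69\right)^{2} = \left(\left(-6 + 100 + 1000\right) - 69\right)^{2} = \left(1094 - 69\right)^{2} = 1025^{2} = 1050625$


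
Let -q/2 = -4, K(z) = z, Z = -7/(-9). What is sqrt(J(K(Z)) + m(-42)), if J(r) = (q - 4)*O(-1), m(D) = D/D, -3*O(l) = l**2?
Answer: I*sqrt(3)/3 ≈ 0.57735*I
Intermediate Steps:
Z = 7/9 (Z = -7*(-1/9) = 7/9 ≈ 0.77778)
q = 8 (q = -2*(-4) = 8)
O(l) = -l**2/3
m(D) = 1
J(r) = -4/3 (J(r) = (8 - 4)*(-1/3*(-1)**2) = 4*(-1/3*1) = 4*(-1/3) = -4/3)
sqrt(J(K(Z)) + m(-42)) = sqrt(-4/3 + 1) = sqrt(-1/3) = I*sqrt(3)/3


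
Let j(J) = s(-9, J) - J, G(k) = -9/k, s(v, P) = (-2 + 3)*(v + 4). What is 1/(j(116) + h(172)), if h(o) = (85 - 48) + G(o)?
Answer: -172/14457 ≈ -0.011897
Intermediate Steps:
s(v, P) = 4 + v (s(v, P) = 1*(4 + v) = 4 + v)
j(J) = -5 - J (j(J) = (4 - 9) - J = -5 - J)
h(o) = 37 - 9/o (h(o) = (85 - 48) - 9/o = 37 - 9/o)
1/(j(116) + h(172)) = 1/((-5 - 1*116) + (37 - 9/172)) = 1/((-5 - 116) + (37 - 9*1/172)) = 1/(-121 + (37 - 9/172)) = 1/(-121 + 6355/172) = 1/(-14457/172) = -172/14457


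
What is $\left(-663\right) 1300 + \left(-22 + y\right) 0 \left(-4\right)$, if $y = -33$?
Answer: $-861900$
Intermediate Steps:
$\left(-663\right) 1300 + \left(-22 + y\right) 0 \left(-4\right) = \left(-663\right) 1300 + \left(-22 - 33\right) 0 \left(-4\right) = -861900 - 0 = -861900 + 0 = -861900$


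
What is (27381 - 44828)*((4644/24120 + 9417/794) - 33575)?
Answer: 77878246671437/132995 ≈ 5.8557e+8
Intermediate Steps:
(27381 - 44828)*((4644/24120 + 9417/794) - 33575) = -17447*((4644*(1/24120) + 9417*(1/794)) - 33575) = -17447*((129/670 + 9417/794) - 33575) = -17447*(1602954/132995 - 33575) = -17447*(-4463704171/132995) = 77878246671437/132995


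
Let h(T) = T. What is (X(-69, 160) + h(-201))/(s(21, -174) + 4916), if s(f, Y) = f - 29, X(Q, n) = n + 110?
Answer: 23/1636 ≈ 0.014059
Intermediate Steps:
X(Q, n) = 110 + n
s(f, Y) = -29 + f
(X(-69, 160) + h(-201))/(s(21, -174) + 4916) = ((110 + 160) - 201)/((-29 + 21) + 4916) = (270 - 201)/(-8 + 4916) = 69/4908 = 69*(1/4908) = 23/1636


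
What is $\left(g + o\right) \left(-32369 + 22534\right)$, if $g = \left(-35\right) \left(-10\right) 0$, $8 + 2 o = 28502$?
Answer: $-140119245$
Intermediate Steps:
$o = 14247$ ($o = -4 + \frac{1}{2} \cdot 28502 = -4 + 14251 = 14247$)
$g = 0$ ($g = 350 \cdot 0 = 0$)
$\left(g + o\right) \left(-32369 + 22534\right) = \left(0 + 14247\right) \left(-32369 + 22534\right) = 14247 \left(-9835\right) = -140119245$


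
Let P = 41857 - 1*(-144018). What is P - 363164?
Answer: -177289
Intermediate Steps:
P = 185875 (P = 41857 + 144018 = 185875)
P - 363164 = 185875 - 363164 = -177289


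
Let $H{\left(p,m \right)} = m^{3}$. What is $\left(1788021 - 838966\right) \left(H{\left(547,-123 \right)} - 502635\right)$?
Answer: $-2243093390610$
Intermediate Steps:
$\left(1788021 - 838966\right) \left(H{\left(547,-123 \right)} - 502635\right) = \left(1788021 - 838966\right) \left(\left(-123\right)^{3} - 502635\right) = 949055 \left(-1860867 - 502635\right) = 949055 \left(-2363502\right) = -2243093390610$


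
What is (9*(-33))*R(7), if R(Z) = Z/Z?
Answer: -297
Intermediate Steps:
R(Z) = 1
(9*(-33))*R(7) = (9*(-33))*1 = -297*1 = -297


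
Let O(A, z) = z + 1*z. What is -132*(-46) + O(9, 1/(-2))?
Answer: 6071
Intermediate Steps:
O(A, z) = 2*z (O(A, z) = z + z = 2*z)
-132*(-46) + O(9, 1/(-2)) = -132*(-46) + 2/(-2) = 6072 + 2*(-1/2) = 6072 - 1 = 6071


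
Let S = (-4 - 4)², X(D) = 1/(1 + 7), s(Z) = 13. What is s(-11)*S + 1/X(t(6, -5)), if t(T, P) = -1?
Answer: 840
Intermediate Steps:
X(D) = ⅛ (X(D) = 1/8 = ⅛)
S = 64 (S = (-8)² = 64)
s(-11)*S + 1/X(t(6, -5)) = 13*64 + 1/(⅛) = 832 + 8 = 840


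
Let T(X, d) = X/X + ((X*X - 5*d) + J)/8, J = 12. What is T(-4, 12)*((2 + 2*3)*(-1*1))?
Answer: 24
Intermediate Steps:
T(X, d) = 5/2 - 5*d/8 + X²/8 (T(X, d) = X/X + ((X*X - 5*d) + 12)/8 = 1 + ((X² - 5*d) + 12)*(⅛) = 1 + (12 + X² - 5*d)*(⅛) = 1 + (3/2 - 5*d/8 + X²/8) = 5/2 - 5*d/8 + X²/8)
T(-4, 12)*((2 + 2*3)*(-1*1)) = (5/2 - 5/8*12 + (⅛)*(-4)²)*((2 + 2*3)*(-1*1)) = (5/2 - 15/2 + (⅛)*16)*((2 + 6)*(-1)) = (5/2 - 15/2 + 2)*(8*(-1)) = -3*(-8) = 24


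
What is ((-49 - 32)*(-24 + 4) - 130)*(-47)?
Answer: -70030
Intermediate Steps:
((-49 - 32)*(-24 + 4) - 130)*(-47) = (-81*(-20) - 130)*(-47) = (1620 - 130)*(-47) = 1490*(-47) = -70030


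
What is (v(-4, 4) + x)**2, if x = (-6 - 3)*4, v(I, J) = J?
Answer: 1024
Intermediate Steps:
x = -36 (x = -9*4 = -36)
(v(-4, 4) + x)**2 = (4 - 36)**2 = (-32)**2 = 1024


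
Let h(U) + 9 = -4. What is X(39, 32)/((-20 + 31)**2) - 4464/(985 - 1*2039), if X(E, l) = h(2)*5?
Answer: 7607/2057 ≈ 3.6981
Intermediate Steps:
h(U) = -13 (h(U) = -9 - 4 = -13)
X(E, l) = -65 (X(E, l) = -13*5 = -65)
X(39, 32)/((-20 + 31)**2) - 4464/(985 - 1*2039) = -65/(-20 + 31)**2 - 4464/(985 - 1*2039) = -65/(11**2) - 4464/(985 - 2039) = -65/121 - 4464/(-1054) = -65*1/121 - 4464*(-1/1054) = -65/121 + 72/17 = 7607/2057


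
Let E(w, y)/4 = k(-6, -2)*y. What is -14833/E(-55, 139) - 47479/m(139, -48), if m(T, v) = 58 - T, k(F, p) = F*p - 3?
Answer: 26264827/45036 ≈ 583.20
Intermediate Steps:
k(F, p) = -3 + F*p
E(w, y) = 36*y (E(w, y) = 4*((-3 - 6*(-2))*y) = 4*((-3 + 12)*y) = 4*(9*y) = 36*y)
-14833/E(-55, 139) - 47479/m(139, -48) = -14833/(36*139) - 47479/(58 - 1*139) = -14833/5004 - 47479/(58 - 139) = -14833*1/5004 - 47479/(-81) = -14833/5004 - 47479*(-1/81) = -14833/5004 + 47479/81 = 26264827/45036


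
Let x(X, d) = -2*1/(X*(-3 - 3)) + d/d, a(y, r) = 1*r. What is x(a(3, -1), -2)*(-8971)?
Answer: -17942/3 ≈ -5980.7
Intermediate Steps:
a(y, r) = r
x(X, d) = 1 + 1/(3*X) (x(X, d) = -2*(-1/(6*X)) + 1 = -(-1)/(3*X) + 1 = 1/(3*X) + 1 = 1 + 1/(3*X))
x(a(3, -1), -2)*(-8971) = ((1/3 - 1)/(-1))*(-8971) = -1*(-2/3)*(-8971) = (2/3)*(-8971) = -17942/3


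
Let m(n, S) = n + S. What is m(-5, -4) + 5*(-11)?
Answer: -64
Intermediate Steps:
m(n, S) = S + n
m(-5, -4) + 5*(-11) = (-4 - 5) + 5*(-11) = -9 - 55 = -64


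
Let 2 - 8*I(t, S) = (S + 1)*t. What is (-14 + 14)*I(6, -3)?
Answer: 0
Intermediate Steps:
I(t, S) = ¼ - t*(1 + S)/8 (I(t, S) = ¼ - (S + 1)*t/8 = ¼ - (1 + S)*t/8 = ¼ - t*(1 + S)/8)
(-14 + 14)*I(6, -3) = (-14 + 14)*(¼ - ⅛*6 - ⅛*(-3)*6) = 0*(¼ - ¾ + 9/4) = 0*(7/4) = 0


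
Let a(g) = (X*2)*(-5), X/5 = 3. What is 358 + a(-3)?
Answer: 208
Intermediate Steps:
X = 15 (X = 5*3 = 15)
a(g) = -150 (a(g) = (15*2)*(-5) = 30*(-5) = -150)
358 + a(-3) = 358 - 150 = 208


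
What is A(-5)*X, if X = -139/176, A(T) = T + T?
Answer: 695/88 ≈ 7.8977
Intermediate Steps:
A(T) = 2*T
X = -139/176 (X = -139*1/176 = -139/176 ≈ -0.78977)
A(-5)*X = (2*(-5))*(-139/176) = -10*(-139/176) = 695/88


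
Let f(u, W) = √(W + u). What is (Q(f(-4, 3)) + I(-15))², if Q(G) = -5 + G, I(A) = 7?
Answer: (2 + I)² ≈ 3.0 + 4.0*I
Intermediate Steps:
(Q(f(-4, 3)) + I(-15))² = ((-5 + √(3 - 4)) + 7)² = ((-5 + √(-1)) + 7)² = ((-5 + I) + 7)² = (2 + I)²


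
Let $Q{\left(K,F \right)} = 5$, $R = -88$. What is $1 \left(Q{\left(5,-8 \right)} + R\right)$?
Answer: $-83$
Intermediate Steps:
$1 \left(Q{\left(5,-8 \right)} + R\right) = 1 \left(5 - 88\right) = 1 \left(-83\right) = -83$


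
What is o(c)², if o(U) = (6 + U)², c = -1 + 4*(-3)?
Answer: 2401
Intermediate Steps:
c = -13 (c = -1 - 12 = -13)
o(c)² = ((6 - 13)²)² = ((-7)²)² = 49² = 2401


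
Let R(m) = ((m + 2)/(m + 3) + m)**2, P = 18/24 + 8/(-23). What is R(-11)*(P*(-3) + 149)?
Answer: 84858877/5888 ≈ 14412.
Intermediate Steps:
P = 37/92 (P = 18*(1/24) + 8*(-1/23) = 3/4 - 8/23 = 37/92 ≈ 0.40217)
R(m) = (m + (2 + m)/(3 + m))**2 (R(m) = ((2 + m)/(3 + m) + m)**2 = (m + (2 + m)/(3 + m))**2)
R(-11)*(P*(-3) + 149) = ((2 + (-11)**2 + 4*(-11))**2/(3 - 11)**2)*((37/92)*(-3) + 149) = ((2 + 121 - 44)**2/(-8)**2)*(-111/92 + 149) = ((1/64)*79**2)*(13597/92) = ((1/64)*6241)*(13597/92) = (6241/64)*(13597/92) = 84858877/5888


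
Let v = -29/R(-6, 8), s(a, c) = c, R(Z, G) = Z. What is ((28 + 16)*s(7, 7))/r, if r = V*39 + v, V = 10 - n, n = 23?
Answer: -1848/3013 ≈ -0.61334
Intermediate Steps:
V = -13 (V = 10 - 1*23 = 10 - 23 = -13)
v = 29/6 (v = -29/(-6) = -29*(-1/6) = 29/6 ≈ 4.8333)
r = -3013/6 (r = -13*39 + 29/6 = -507 + 29/6 = -3013/6 ≈ -502.17)
((28 + 16)*s(7, 7))/r = ((28 + 16)*7)/(-3013/6) = (44*7)*(-6/3013) = 308*(-6/3013) = -1848/3013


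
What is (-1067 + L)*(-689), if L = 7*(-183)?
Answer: 1617772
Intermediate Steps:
L = -1281
(-1067 + L)*(-689) = (-1067 - 1281)*(-689) = -2348*(-689) = 1617772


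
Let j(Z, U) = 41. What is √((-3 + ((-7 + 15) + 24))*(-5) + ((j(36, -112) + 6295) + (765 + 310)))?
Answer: √7266 ≈ 85.241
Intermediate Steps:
√((-3 + ((-7 + 15) + 24))*(-5) + ((j(36, -112) + 6295) + (765 + 310))) = √((-3 + ((-7 + 15) + 24))*(-5) + ((41 + 6295) + (765 + 310))) = √((-3 + (8 + 24))*(-5) + (6336 + 1075)) = √((-3 + 32)*(-5) + 7411) = √(29*(-5) + 7411) = √(-145 + 7411) = √7266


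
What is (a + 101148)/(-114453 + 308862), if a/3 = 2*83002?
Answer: 199720/64803 ≈ 3.0820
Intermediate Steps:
a = 498012 (a = 3*(2*83002) = 3*166004 = 498012)
(a + 101148)/(-114453 + 308862) = (498012 + 101148)/(-114453 + 308862) = 599160/194409 = 599160*(1/194409) = 199720/64803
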